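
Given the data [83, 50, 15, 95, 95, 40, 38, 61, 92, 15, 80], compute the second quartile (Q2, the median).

61

Step 1: Sort the data: [15, 15, 38, 40, 50, 61, 80, 83, 92, 95, 95]
Step 2: n = 11
Step 3: Q2 is the median. Since n is odd, it is the middle value at position 6: 61
Step 4: Q2 = 61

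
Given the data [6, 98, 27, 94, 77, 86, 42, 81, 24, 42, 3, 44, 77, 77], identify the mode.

77

Step 1: Count the frequency of each value:
  3: appears 1 time(s)
  6: appears 1 time(s)
  24: appears 1 time(s)
  27: appears 1 time(s)
  42: appears 2 time(s)
  44: appears 1 time(s)
  77: appears 3 time(s)
  81: appears 1 time(s)
  86: appears 1 time(s)
  94: appears 1 time(s)
  98: appears 1 time(s)
Step 2: The value 77 appears most frequently (3 times).
Step 3: Mode = 77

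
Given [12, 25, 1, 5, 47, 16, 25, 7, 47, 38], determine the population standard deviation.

16.1682

Step 1: Compute the mean: 22.3
Step 2: Sum of squared deviations from the mean: 2614.1
Step 3: Population variance = 2614.1 / 10 = 261.41
Step 4: Standard deviation = sqrt(261.41) = 16.1682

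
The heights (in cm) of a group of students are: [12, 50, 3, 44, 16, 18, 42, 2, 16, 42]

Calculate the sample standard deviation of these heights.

18.1184

Step 1: Compute the mean: 24.5
Step 2: Sum of squared deviations from the mean: 2954.5
Step 3: Sample variance = 2954.5 / 9 = 328.2778
Step 4: Standard deviation = sqrt(328.2778) = 18.1184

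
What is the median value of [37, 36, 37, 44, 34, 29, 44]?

37

Step 1: Sort the data in ascending order: [29, 34, 36, 37, 37, 44, 44]
Step 2: The number of values is n = 7.
Step 3: Since n is odd, the median is the middle value at position 4: 37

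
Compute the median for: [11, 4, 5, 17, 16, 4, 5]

5

Step 1: Sort the data in ascending order: [4, 4, 5, 5, 11, 16, 17]
Step 2: The number of values is n = 7.
Step 3: Since n is odd, the median is the middle value at position 4: 5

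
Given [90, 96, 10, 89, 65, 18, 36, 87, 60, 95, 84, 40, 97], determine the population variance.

893.7515

Step 1: Compute the mean: (90 + 96 + 10 + 89 + 65 + 18 + 36 + 87 + 60 + 95 + 84 + 40 + 97) / 13 = 66.6923
Step 2: Compute squared deviations from the mean:
  (90 - 66.6923)^2 = 543.2485
  (96 - 66.6923)^2 = 858.9408
  (10 - 66.6923)^2 = 3214.0178
  (89 - 66.6923)^2 = 497.6331
  (65 - 66.6923)^2 = 2.8639
  (18 - 66.6923)^2 = 2370.9408
  (36 - 66.6923)^2 = 942.0178
  (87 - 66.6923)^2 = 412.4024
  (60 - 66.6923)^2 = 44.787
  (95 - 66.6923)^2 = 801.3254
  (84 - 66.6923)^2 = 299.5562
  (40 - 66.6923)^2 = 712.4793
  (97 - 66.6923)^2 = 918.5562
Step 3: Sum of squared deviations = 11618.7692
Step 4: Population variance = 11618.7692 / 13 = 893.7515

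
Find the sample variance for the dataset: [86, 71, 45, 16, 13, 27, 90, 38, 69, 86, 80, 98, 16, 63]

927.6923

Step 1: Compute the mean: (86 + 71 + 45 + 16 + 13 + 27 + 90 + 38 + 69 + 86 + 80 + 98 + 16 + 63) / 14 = 57
Step 2: Compute squared deviations from the mean:
  (86 - 57)^2 = 841
  (71 - 57)^2 = 196
  (45 - 57)^2 = 144
  (16 - 57)^2 = 1681
  (13 - 57)^2 = 1936
  (27 - 57)^2 = 900
  (90 - 57)^2 = 1089
  (38 - 57)^2 = 361
  (69 - 57)^2 = 144
  (86 - 57)^2 = 841
  (80 - 57)^2 = 529
  (98 - 57)^2 = 1681
  (16 - 57)^2 = 1681
  (63 - 57)^2 = 36
Step 3: Sum of squared deviations = 12060
Step 4: Sample variance = 12060 / 13 = 927.6923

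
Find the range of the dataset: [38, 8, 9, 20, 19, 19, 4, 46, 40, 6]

42

Step 1: Identify the maximum value: max = 46
Step 2: Identify the minimum value: min = 4
Step 3: Range = max - min = 46 - 4 = 42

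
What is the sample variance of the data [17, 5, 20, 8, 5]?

49.5

Step 1: Compute the mean: (17 + 5 + 20 + 8 + 5) / 5 = 11
Step 2: Compute squared deviations from the mean:
  (17 - 11)^2 = 36
  (5 - 11)^2 = 36
  (20 - 11)^2 = 81
  (8 - 11)^2 = 9
  (5 - 11)^2 = 36
Step 3: Sum of squared deviations = 198
Step 4: Sample variance = 198 / 4 = 49.5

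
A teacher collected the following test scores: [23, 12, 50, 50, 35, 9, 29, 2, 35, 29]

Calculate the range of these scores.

48

Step 1: Identify the maximum value: max = 50
Step 2: Identify the minimum value: min = 2
Step 3: Range = max - min = 50 - 2 = 48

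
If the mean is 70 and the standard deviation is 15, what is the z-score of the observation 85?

1

Step 1: Recall the z-score formula: z = (x - mu) / sigma
Step 2: Substitute values: z = (85 - 70) / 15
Step 3: z = 15 / 15 = 1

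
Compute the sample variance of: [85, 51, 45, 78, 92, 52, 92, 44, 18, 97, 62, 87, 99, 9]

865.456

Step 1: Compute the mean: (85 + 51 + 45 + 78 + 92 + 52 + 92 + 44 + 18 + 97 + 62 + 87 + 99 + 9) / 14 = 65.0714
Step 2: Compute squared deviations from the mean:
  (85 - 65.0714)^2 = 397.148
  (51 - 65.0714)^2 = 198.0051
  (45 - 65.0714)^2 = 402.8622
  (78 - 65.0714)^2 = 167.148
  (92 - 65.0714)^2 = 725.148
  (52 - 65.0714)^2 = 170.8622
  (92 - 65.0714)^2 = 725.148
  (44 - 65.0714)^2 = 444.0051
  (18 - 65.0714)^2 = 2215.7194
  (97 - 65.0714)^2 = 1019.4337
  (62 - 65.0714)^2 = 9.4337
  (87 - 65.0714)^2 = 480.8622
  (99 - 65.0714)^2 = 1151.148
  (9 - 65.0714)^2 = 3144.0051
Step 3: Sum of squared deviations = 11250.9286
Step 4: Sample variance = 11250.9286 / 13 = 865.456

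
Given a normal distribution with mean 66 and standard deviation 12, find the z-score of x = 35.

-2.5833

Step 1: Recall the z-score formula: z = (x - mu) / sigma
Step 2: Substitute values: z = (35 - 66) / 12
Step 3: z = -31 / 12 = -2.5833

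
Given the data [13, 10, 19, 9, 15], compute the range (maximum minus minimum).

10

Step 1: Identify the maximum value: max = 19
Step 2: Identify the minimum value: min = 9
Step 3: Range = max - min = 19 - 9 = 10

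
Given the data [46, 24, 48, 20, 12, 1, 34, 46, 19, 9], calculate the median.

22

Step 1: Sort the data in ascending order: [1, 9, 12, 19, 20, 24, 34, 46, 46, 48]
Step 2: The number of values is n = 10.
Step 3: Since n is even, the median is the average of positions 5 and 6:
  Median = (20 + 24) / 2 = 22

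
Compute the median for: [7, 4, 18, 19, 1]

7

Step 1: Sort the data in ascending order: [1, 4, 7, 18, 19]
Step 2: The number of values is n = 5.
Step 3: Since n is odd, the median is the middle value at position 3: 7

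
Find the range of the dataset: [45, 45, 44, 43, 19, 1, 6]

44

Step 1: Identify the maximum value: max = 45
Step 2: Identify the minimum value: min = 1
Step 3: Range = max - min = 45 - 1 = 44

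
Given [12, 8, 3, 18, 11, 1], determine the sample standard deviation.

6.2423

Step 1: Compute the mean: 8.8333
Step 2: Sum of squared deviations from the mean: 194.8333
Step 3: Sample variance = 194.8333 / 5 = 38.9667
Step 4: Standard deviation = sqrt(38.9667) = 6.2423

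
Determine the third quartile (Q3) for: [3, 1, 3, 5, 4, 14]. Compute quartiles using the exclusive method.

7.25

Step 1: Sort the data: [1, 3, 3, 4, 5, 14]
Step 2: n = 6
Step 3: Using the exclusive quartile method:
  Q1 = 2.5
  Q2 (median) = 3.5
  Q3 = 7.25
  IQR = Q3 - Q1 = 7.25 - 2.5 = 4.75
Step 4: Q3 = 7.25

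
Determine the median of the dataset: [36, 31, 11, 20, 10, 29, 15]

20

Step 1: Sort the data in ascending order: [10, 11, 15, 20, 29, 31, 36]
Step 2: The number of values is n = 7.
Step 3: Since n is odd, the median is the middle value at position 4: 20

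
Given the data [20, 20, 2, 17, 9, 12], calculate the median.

14.5

Step 1: Sort the data in ascending order: [2, 9, 12, 17, 20, 20]
Step 2: The number of values is n = 6.
Step 3: Since n is even, the median is the average of positions 3 and 4:
  Median = (12 + 17) / 2 = 14.5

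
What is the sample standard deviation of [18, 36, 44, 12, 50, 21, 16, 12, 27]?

14.0604

Step 1: Compute the mean: 26.2222
Step 2: Sum of squared deviations from the mean: 1581.5556
Step 3: Sample variance = 1581.5556 / 8 = 197.6944
Step 4: Standard deviation = sqrt(197.6944) = 14.0604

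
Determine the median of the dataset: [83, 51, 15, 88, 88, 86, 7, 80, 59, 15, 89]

80

Step 1: Sort the data in ascending order: [7, 15, 15, 51, 59, 80, 83, 86, 88, 88, 89]
Step 2: The number of values is n = 11.
Step 3: Since n is odd, the median is the middle value at position 6: 80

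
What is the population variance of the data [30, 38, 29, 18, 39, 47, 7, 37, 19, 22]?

132.24

Step 1: Compute the mean: (30 + 38 + 29 + 18 + 39 + 47 + 7 + 37 + 19 + 22) / 10 = 28.6
Step 2: Compute squared deviations from the mean:
  (30 - 28.6)^2 = 1.96
  (38 - 28.6)^2 = 88.36
  (29 - 28.6)^2 = 0.16
  (18 - 28.6)^2 = 112.36
  (39 - 28.6)^2 = 108.16
  (47 - 28.6)^2 = 338.56
  (7 - 28.6)^2 = 466.56
  (37 - 28.6)^2 = 70.56
  (19 - 28.6)^2 = 92.16
  (22 - 28.6)^2 = 43.56
Step 3: Sum of squared deviations = 1322.4
Step 4: Population variance = 1322.4 / 10 = 132.24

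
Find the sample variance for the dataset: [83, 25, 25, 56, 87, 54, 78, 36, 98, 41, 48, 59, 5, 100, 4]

977.9238

Step 1: Compute the mean: (83 + 25 + 25 + 56 + 87 + 54 + 78 + 36 + 98 + 41 + 48 + 59 + 5 + 100 + 4) / 15 = 53.2667
Step 2: Compute squared deviations from the mean:
  (83 - 53.2667)^2 = 884.0711
  (25 - 53.2667)^2 = 799.0044
  (25 - 53.2667)^2 = 799.0044
  (56 - 53.2667)^2 = 7.4711
  (87 - 53.2667)^2 = 1137.9378
  (54 - 53.2667)^2 = 0.5378
  (78 - 53.2667)^2 = 611.7378
  (36 - 53.2667)^2 = 298.1378
  (98 - 53.2667)^2 = 2001.0711
  (41 - 53.2667)^2 = 150.4711
  (48 - 53.2667)^2 = 27.7378
  (59 - 53.2667)^2 = 32.8711
  (5 - 53.2667)^2 = 2329.6711
  (100 - 53.2667)^2 = 2184.0044
  (4 - 53.2667)^2 = 2427.2044
Step 3: Sum of squared deviations = 13690.9333
Step 4: Sample variance = 13690.9333 / 14 = 977.9238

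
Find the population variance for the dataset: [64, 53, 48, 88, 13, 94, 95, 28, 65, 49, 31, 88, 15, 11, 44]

812.9067

Step 1: Compute the mean: (64 + 53 + 48 + 88 + 13 + 94 + 95 + 28 + 65 + 49 + 31 + 88 + 15 + 11 + 44) / 15 = 52.4
Step 2: Compute squared deviations from the mean:
  (64 - 52.4)^2 = 134.56
  (53 - 52.4)^2 = 0.36
  (48 - 52.4)^2 = 19.36
  (88 - 52.4)^2 = 1267.36
  (13 - 52.4)^2 = 1552.36
  (94 - 52.4)^2 = 1730.56
  (95 - 52.4)^2 = 1814.76
  (28 - 52.4)^2 = 595.36
  (65 - 52.4)^2 = 158.76
  (49 - 52.4)^2 = 11.56
  (31 - 52.4)^2 = 457.96
  (88 - 52.4)^2 = 1267.36
  (15 - 52.4)^2 = 1398.76
  (11 - 52.4)^2 = 1713.96
  (44 - 52.4)^2 = 70.56
Step 3: Sum of squared deviations = 12193.6
Step 4: Population variance = 12193.6 / 15 = 812.9067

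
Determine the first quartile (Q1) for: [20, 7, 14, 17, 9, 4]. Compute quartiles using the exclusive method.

6.25

Step 1: Sort the data: [4, 7, 9, 14, 17, 20]
Step 2: n = 6
Step 3: Using the exclusive quartile method:
  Q1 = 6.25
  Q2 (median) = 11.5
  Q3 = 17.75
  IQR = Q3 - Q1 = 17.75 - 6.25 = 11.5
Step 4: Q1 = 6.25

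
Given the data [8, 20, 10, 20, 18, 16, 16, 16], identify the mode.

16

Step 1: Count the frequency of each value:
  8: appears 1 time(s)
  10: appears 1 time(s)
  16: appears 3 time(s)
  18: appears 1 time(s)
  20: appears 2 time(s)
Step 2: The value 16 appears most frequently (3 times).
Step 3: Mode = 16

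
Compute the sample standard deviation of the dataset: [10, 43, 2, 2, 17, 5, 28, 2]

14.9946

Step 1: Compute the mean: 13.625
Step 2: Sum of squared deviations from the mean: 1573.875
Step 3: Sample variance = 1573.875 / 7 = 224.8393
Step 4: Standard deviation = sqrt(224.8393) = 14.9946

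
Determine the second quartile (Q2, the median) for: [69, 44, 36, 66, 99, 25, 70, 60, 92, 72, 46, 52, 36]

60

Step 1: Sort the data: [25, 36, 36, 44, 46, 52, 60, 66, 69, 70, 72, 92, 99]
Step 2: n = 13
Step 3: Q2 is the median. Since n is odd, it is the middle value at position 7: 60
Step 4: Q2 = 60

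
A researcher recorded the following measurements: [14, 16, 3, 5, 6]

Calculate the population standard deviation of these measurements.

5.1923

Step 1: Compute the mean: 8.8
Step 2: Sum of squared deviations from the mean: 134.8
Step 3: Population variance = 134.8 / 5 = 26.96
Step 4: Standard deviation = sqrt(26.96) = 5.1923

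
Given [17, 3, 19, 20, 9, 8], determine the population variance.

40.2222

Step 1: Compute the mean: (17 + 3 + 19 + 20 + 9 + 8) / 6 = 12.6667
Step 2: Compute squared deviations from the mean:
  (17 - 12.6667)^2 = 18.7778
  (3 - 12.6667)^2 = 93.4444
  (19 - 12.6667)^2 = 40.1111
  (20 - 12.6667)^2 = 53.7778
  (9 - 12.6667)^2 = 13.4444
  (8 - 12.6667)^2 = 21.7778
Step 3: Sum of squared deviations = 241.3333
Step 4: Population variance = 241.3333 / 6 = 40.2222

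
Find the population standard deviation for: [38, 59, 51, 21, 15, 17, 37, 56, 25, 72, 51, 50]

17.6163

Step 1: Compute the mean: 41
Step 2: Sum of squared deviations from the mean: 3724
Step 3: Population variance = 3724 / 12 = 310.3333
Step 4: Standard deviation = sqrt(310.3333) = 17.6163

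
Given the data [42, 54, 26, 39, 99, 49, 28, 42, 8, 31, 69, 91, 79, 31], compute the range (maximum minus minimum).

91

Step 1: Identify the maximum value: max = 99
Step 2: Identify the minimum value: min = 8
Step 3: Range = max - min = 99 - 8 = 91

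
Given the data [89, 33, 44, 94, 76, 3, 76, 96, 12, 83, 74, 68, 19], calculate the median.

74

Step 1: Sort the data in ascending order: [3, 12, 19, 33, 44, 68, 74, 76, 76, 83, 89, 94, 96]
Step 2: The number of values is n = 13.
Step 3: Since n is odd, the median is the middle value at position 7: 74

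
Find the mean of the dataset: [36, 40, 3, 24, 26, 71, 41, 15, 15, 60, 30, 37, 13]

31.6154

Step 1: Sum all values: 36 + 40 + 3 + 24 + 26 + 71 + 41 + 15 + 15 + 60 + 30 + 37 + 13 = 411
Step 2: Count the number of values: n = 13
Step 3: Mean = sum / n = 411 / 13 = 31.6154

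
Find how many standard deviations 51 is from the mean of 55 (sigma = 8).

-0.5

Step 1: Recall the z-score formula: z = (x - mu) / sigma
Step 2: Substitute values: z = (51 - 55) / 8
Step 3: z = -4 / 8 = -0.5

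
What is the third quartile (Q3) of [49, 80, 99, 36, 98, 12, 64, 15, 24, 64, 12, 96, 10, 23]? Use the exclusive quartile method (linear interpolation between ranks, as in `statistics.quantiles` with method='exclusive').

84

Step 1: Sort the data: [10, 12, 12, 15, 23, 24, 36, 49, 64, 64, 80, 96, 98, 99]
Step 2: n = 14
Step 3: Using the exclusive quartile method:
  Q1 = 14.25
  Q2 (median) = 42.5
  Q3 = 84
  IQR = Q3 - Q1 = 84 - 14.25 = 69.75
Step 4: Q3 = 84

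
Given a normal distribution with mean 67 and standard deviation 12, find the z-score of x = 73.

0.5

Step 1: Recall the z-score formula: z = (x - mu) / sigma
Step 2: Substitute values: z = (73 - 67) / 12
Step 3: z = 6 / 12 = 0.5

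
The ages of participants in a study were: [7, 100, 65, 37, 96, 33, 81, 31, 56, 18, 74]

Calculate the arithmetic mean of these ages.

54.3636

Step 1: Sum all values: 7 + 100 + 65 + 37 + 96 + 33 + 81 + 31 + 56 + 18 + 74 = 598
Step 2: Count the number of values: n = 11
Step 3: Mean = sum / n = 598 / 11 = 54.3636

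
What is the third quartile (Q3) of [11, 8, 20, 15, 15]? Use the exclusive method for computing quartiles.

17.5

Step 1: Sort the data: [8, 11, 15, 15, 20]
Step 2: n = 5
Step 3: Using the exclusive quartile method:
  Q1 = 9.5
  Q2 (median) = 15
  Q3 = 17.5
  IQR = Q3 - Q1 = 17.5 - 9.5 = 8
Step 4: Q3 = 17.5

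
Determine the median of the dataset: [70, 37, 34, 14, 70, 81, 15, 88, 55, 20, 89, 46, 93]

55

Step 1: Sort the data in ascending order: [14, 15, 20, 34, 37, 46, 55, 70, 70, 81, 88, 89, 93]
Step 2: The number of values is n = 13.
Step 3: Since n is odd, the median is the middle value at position 7: 55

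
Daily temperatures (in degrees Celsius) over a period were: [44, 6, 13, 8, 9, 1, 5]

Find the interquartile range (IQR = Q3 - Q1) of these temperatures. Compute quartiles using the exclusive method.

8

Step 1: Sort the data: [1, 5, 6, 8, 9, 13, 44]
Step 2: n = 7
Step 3: Using the exclusive quartile method:
  Q1 = 5
  Q2 (median) = 8
  Q3 = 13
  IQR = Q3 - Q1 = 13 - 5 = 8
Step 4: IQR = 8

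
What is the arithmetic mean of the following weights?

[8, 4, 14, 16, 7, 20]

11.5

Step 1: Sum all values: 8 + 4 + 14 + 16 + 7 + 20 = 69
Step 2: Count the number of values: n = 6
Step 3: Mean = sum / n = 69 / 6 = 11.5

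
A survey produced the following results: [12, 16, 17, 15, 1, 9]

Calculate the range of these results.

16

Step 1: Identify the maximum value: max = 17
Step 2: Identify the minimum value: min = 1
Step 3: Range = max - min = 17 - 1 = 16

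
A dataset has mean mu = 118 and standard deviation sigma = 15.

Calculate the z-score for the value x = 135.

1.1333

Step 1: Recall the z-score formula: z = (x - mu) / sigma
Step 2: Substitute values: z = (135 - 118) / 15
Step 3: z = 17 / 15 = 1.1333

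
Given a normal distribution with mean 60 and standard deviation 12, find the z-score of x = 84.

2

Step 1: Recall the z-score formula: z = (x - mu) / sigma
Step 2: Substitute values: z = (84 - 60) / 12
Step 3: z = 24 / 12 = 2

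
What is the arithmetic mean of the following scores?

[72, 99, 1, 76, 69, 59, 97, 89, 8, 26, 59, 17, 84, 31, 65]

56.8

Step 1: Sum all values: 72 + 99 + 1 + 76 + 69 + 59 + 97 + 89 + 8 + 26 + 59 + 17 + 84 + 31 + 65 = 852
Step 2: Count the number of values: n = 15
Step 3: Mean = sum / n = 852 / 15 = 56.8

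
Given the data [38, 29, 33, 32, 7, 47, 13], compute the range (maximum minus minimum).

40

Step 1: Identify the maximum value: max = 47
Step 2: Identify the minimum value: min = 7
Step 3: Range = max - min = 47 - 7 = 40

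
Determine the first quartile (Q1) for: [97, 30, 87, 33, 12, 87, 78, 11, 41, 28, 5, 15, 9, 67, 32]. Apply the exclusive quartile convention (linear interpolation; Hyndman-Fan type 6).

12

Step 1: Sort the data: [5, 9, 11, 12, 15, 28, 30, 32, 33, 41, 67, 78, 87, 87, 97]
Step 2: n = 15
Step 3: Using the exclusive quartile method:
  Q1 = 12
  Q2 (median) = 32
  Q3 = 78
  IQR = Q3 - Q1 = 78 - 12 = 66
Step 4: Q1 = 12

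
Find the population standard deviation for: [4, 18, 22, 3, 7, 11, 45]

13.6247

Step 1: Compute the mean: 15.7143
Step 2: Sum of squared deviations from the mean: 1299.4286
Step 3: Population variance = 1299.4286 / 7 = 185.6327
Step 4: Standard deviation = sqrt(185.6327) = 13.6247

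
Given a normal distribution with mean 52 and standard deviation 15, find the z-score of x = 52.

0

Step 1: Recall the z-score formula: z = (x - mu) / sigma
Step 2: Substitute values: z = (52 - 52) / 15
Step 3: z = 0 / 15 = 0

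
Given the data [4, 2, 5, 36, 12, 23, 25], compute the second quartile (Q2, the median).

12

Step 1: Sort the data: [2, 4, 5, 12, 23, 25, 36]
Step 2: n = 7
Step 3: Q2 is the median. Since n is odd, it is the middle value at position 4: 12
Step 4: Q2 = 12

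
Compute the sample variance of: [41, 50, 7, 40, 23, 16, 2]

340.2857

Step 1: Compute the mean: (41 + 50 + 7 + 40 + 23 + 16 + 2) / 7 = 25.5714
Step 2: Compute squared deviations from the mean:
  (41 - 25.5714)^2 = 238.0408
  (50 - 25.5714)^2 = 596.7551
  (7 - 25.5714)^2 = 344.898
  (40 - 25.5714)^2 = 208.1837
  (23 - 25.5714)^2 = 6.6122
  (16 - 25.5714)^2 = 91.6122
  (2 - 25.5714)^2 = 555.6122
Step 3: Sum of squared deviations = 2041.7143
Step 4: Sample variance = 2041.7143 / 6 = 340.2857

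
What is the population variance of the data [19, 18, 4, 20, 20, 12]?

33.9167

Step 1: Compute the mean: (19 + 18 + 4 + 20 + 20 + 12) / 6 = 15.5
Step 2: Compute squared deviations from the mean:
  (19 - 15.5)^2 = 12.25
  (18 - 15.5)^2 = 6.25
  (4 - 15.5)^2 = 132.25
  (20 - 15.5)^2 = 20.25
  (20 - 15.5)^2 = 20.25
  (12 - 15.5)^2 = 12.25
Step 3: Sum of squared deviations = 203.5
Step 4: Population variance = 203.5 / 6 = 33.9167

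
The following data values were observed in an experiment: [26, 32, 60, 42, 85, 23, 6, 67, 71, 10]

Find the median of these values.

37

Step 1: Sort the data in ascending order: [6, 10, 23, 26, 32, 42, 60, 67, 71, 85]
Step 2: The number of values is n = 10.
Step 3: Since n is even, the median is the average of positions 5 and 6:
  Median = (32 + 42) / 2 = 37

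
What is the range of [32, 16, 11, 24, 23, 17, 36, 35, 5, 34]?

31

Step 1: Identify the maximum value: max = 36
Step 2: Identify the minimum value: min = 5
Step 3: Range = max - min = 36 - 5 = 31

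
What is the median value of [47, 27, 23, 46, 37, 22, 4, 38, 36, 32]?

34

Step 1: Sort the data in ascending order: [4, 22, 23, 27, 32, 36, 37, 38, 46, 47]
Step 2: The number of values is n = 10.
Step 3: Since n is even, the median is the average of positions 5 and 6:
  Median = (32 + 36) / 2 = 34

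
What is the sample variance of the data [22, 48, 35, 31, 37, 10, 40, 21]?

148.8571

Step 1: Compute the mean: (22 + 48 + 35 + 31 + 37 + 10 + 40 + 21) / 8 = 30.5
Step 2: Compute squared deviations from the mean:
  (22 - 30.5)^2 = 72.25
  (48 - 30.5)^2 = 306.25
  (35 - 30.5)^2 = 20.25
  (31 - 30.5)^2 = 0.25
  (37 - 30.5)^2 = 42.25
  (10 - 30.5)^2 = 420.25
  (40 - 30.5)^2 = 90.25
  (21 - 30.5)^2 = 90.25
Step 3: Sum of squared deviations = 1042
Step 4: Sample variance = 1042 / 7 = 148.8571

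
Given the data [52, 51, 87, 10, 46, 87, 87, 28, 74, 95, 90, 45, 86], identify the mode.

87

Step 1: Count the frequency of each value:
  10: appears 1 time(s)
  28: appears 1 time(s)
  45: appears 1 time(s)
  46: appears 1 time(s)
  51: appears 1 time(s)
  52: appears 1 time(s)
  74: appears 1 time(s)
  86: appears 1 time(s)
  87: appears 3 time(s)
  90: appears 1 time(s)
  95: appears 1 time(s)
Step 2: The value 87 appears most frequently (3 times).
Step 3: Mode = 87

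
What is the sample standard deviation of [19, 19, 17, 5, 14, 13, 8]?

5.4116

Step 1: Compute the mean: 13.5714
Step 2: Sum of squared deviations from the mean: 175.7143
Step 3: Sample variance = 175.7143 / 6 = 29.2857
Step 4: Standard deviation = sqrt(29.2857) = 5.4116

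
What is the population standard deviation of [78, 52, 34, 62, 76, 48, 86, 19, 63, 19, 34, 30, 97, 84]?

25.0652

Step 1: Compute the mean: 55.8571
Step 2: Sum of squared deviations from the mean: 8795.7143
Step 3: Population variance = 8795.7143 / 14 = 628.2653
Step 4: Standard deviation = sqrt(628.2653) = 25.0652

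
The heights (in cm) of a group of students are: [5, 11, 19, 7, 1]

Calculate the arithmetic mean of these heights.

8.6

Step 1: Sum all values: 5 + 11 + 19 + 7 + 1 = 43
Step 2: Count the number of values: n = 5
Step 3: Mean = sum / n = 43 / 5 = 8.6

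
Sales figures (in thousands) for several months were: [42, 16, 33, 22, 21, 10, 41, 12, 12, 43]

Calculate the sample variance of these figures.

177.9556

Step 1: Compute the mean: (42 + 16 + 33 + 22 + 21 + 10 + 41 + 12 + 12 + 43) / 10 = 25.2
Step 2: Compute squared deviations from the mean:
  (42 - 25.2)^2 = 282.24
  (16 - 25.2)^2 = 84.64
  (33 - 25.2)^2 = 60.84
  (22 - 25.2)^2 = 10.24
  (21 - 25.2)^2 = 17.64
  (10 - 25.2)^2 = 231.04
  (41 - 25.2)^2 = 249.64
  (12 - 25.2)^2 = 174.24
  (12 - 25.2)^2 = 174.24
  (43 - 25.2)^2 = 316.84
Step 3: Sum of squared deviations = 1601.6
Step 4: Sample variance = 1601.6 / 9 = 177.9556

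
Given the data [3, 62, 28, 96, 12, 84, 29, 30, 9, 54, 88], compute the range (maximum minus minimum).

93

Step 1: Identify the maximum value: max = 96
Step 2: Identify the minimum value: min = 3
Step 3: Range = max - min = 96 - 3 = 93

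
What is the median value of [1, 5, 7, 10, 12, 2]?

6

Step 1: Sort the data in ascending order: [1, 2, 5, 7, 10, 12]
Step 2: The number of values is n = 6.
Step 3: Since n is even, the median is the average of positions 3 and 4:
  Median = (5 + 7) / 2 = 6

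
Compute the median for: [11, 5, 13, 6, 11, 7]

9

Step 1: Sort the data in ascending order: [5, 6, 7, 11, 11, 13]
Step 2: The number of values is n = 6.
Step 3: Since n is even, the median is the average of positions 3 and 4:
  Median = (7 + 11) / 2 = 9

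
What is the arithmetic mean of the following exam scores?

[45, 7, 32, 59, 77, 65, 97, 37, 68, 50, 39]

52.3636

Step 1: Sum all values: 45 + 7 + 32 + 59 + 77 + 65 + 97 + 37 + 68 + 50 + 39 = 576
Step 2: Count the number of values: n = 11
Step 3: Mean = sum / n = 576 / 11 = 52.3636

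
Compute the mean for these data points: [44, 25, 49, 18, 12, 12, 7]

23.8571

Step 1: Sum all values: 44 + 25 + 49 + 18 + 12 + 12 + 7 = 167
Step 2: Count the number of values: n = 7
Step 3: Mean = sum / n = 167 / 7 = 23.8571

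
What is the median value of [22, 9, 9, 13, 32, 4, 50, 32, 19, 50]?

20.5

Step 1: Sort the data in ascending order: [4, 9, 9, 13, 19, 22, 32, 32, 50, 50]
Step 2: The number of values is n = 10.
Step 3: Since n is even, the median is the average of positions 5 and 6:
  Median = (19 + 22) / 2 = 20.5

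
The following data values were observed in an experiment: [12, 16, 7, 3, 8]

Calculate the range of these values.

13

Step 1: Identify the maximum value: max = 16
Step 2: Identify the minimum value: min = 3
Step 3: Range = max - min = 16 - 3 = 13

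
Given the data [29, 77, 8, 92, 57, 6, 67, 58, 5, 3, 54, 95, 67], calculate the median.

57

Step 1: Sort the data in ascending order: [3, 5, 6, 8, 29, 54, 57, 58, 67, 67, 77, 92, 95]
Step 2: The number of values is n = 13.
Step 3: Since n is odd, the median is the middle value at position 7: 57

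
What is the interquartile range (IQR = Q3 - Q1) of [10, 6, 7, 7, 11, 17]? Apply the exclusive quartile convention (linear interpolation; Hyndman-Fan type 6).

5.75

Step 1: Sort the data: [6, 7, 7, 10, 11, 17]
Step 2: n = 6
Step 3: Using the exclusive quartile method:
  Q1 = 6.75
  Q2 (median) = 8.5
  Q3 = 12.5
  IQR = Q3 - Q1 = 12.5 - 6.75 = 5.75
Step 4: IQR = 5.75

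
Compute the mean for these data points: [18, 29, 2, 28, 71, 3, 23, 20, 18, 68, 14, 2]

24.6667

Step 1: Sum all values: 18 + 29 + 2 + 28 + 71 + 3 + 23 + 20 + 18 + 68 + 14 + 2 = 296
Step 2: Count the number of values: n = 12
Step 3: Mean = sum / n = 296 / 12 = 24.6667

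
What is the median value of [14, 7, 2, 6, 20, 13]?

10

Step 1: Sort the data in ascending order: [2, 6, 7, 13, 14, 20]
Step 2: The number of values is n = 6.
Step 3: Since n is even, the median is the average of positions 3 and 4:
  Median = (7 + 13) / 2 = 10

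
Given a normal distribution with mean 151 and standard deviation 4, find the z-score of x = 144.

-1.75

Step 1: Recall the z-score formula: z = (x - mu) / sigma
Step 2: Substitute values: z = (144 - 151) / 4
Step 3: z = -7 / 4 = -1.75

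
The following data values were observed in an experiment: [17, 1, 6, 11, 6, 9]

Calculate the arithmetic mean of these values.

8.3333

Step 1: Sum all values: 17 + 1 + 6 + 11 + 6 + 9 = 50
Step 2: Count the number of values: n = 6
Step 3: Mean = sum / n = 50 / 6 = 8.3333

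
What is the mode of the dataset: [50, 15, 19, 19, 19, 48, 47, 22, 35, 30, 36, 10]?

19

Step 1: Count the frequency of each value:
  10: appears 1 time(s)
  15: appears 1 time(s)
  19: appears 3 time(s)
  22: appears 1 time(s)
  30: appears 1 time(s)
  35: appears 1 time(s)
  36: appears 1 time(s)
  47: appears 1 time(s)
  48: appears 1 time(s)
  50: appears 1 time(s)
Step 2: The value 19 appears most frequently (3 times).
Step 3: Mode = 19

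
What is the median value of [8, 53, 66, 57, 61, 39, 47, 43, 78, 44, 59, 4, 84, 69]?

55

Step 1: Sort the data in ascending order: [4, 8, 39, 43, 44, 47, 53, 57, 59, 61, 66, 69, 78, 84]
Step 2: The number of values is n = 14.
Step 3: Since n is even, the median is the average of positions 7 and 8:
  Median = (53 + 57) / 2 = 55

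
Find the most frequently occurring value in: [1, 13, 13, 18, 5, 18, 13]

13

Step 1: Count the frequency of each value:
  1: appears 1 time(s)
  5: appears 1 time(s)
  13: appears 3 time(s)
  18: appears 2 time(s)
Step 2: The value 13 appears most frequently (3 times).
Step 3: Mode = 13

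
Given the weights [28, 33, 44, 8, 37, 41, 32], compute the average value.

31.8571

Step 1: Sum all values: 28 + 33 + 44 + 8 + 37 + 41 + 32 = 223
Step 2: Count the number of values: n = 7
Step 3: Mean = sum / n = 223 / 7 = 31.8571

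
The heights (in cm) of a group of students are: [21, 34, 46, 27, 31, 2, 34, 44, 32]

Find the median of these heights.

32

Step 1: Sort the data in ascending order: [2, 21, 27, 31, 32, 34, 34, 44, 46]
Step 2: The number of values is n = 9.
Step 3: Since n is odd, the median is the middle value at position 5: 32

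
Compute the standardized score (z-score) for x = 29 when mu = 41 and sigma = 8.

-1.5

Step 1: Recall the z-score formula: z = (x - mu) / sigma
Step 2: Substitute values: z = (29 - 41) / 8
Step 3: z = -12 / 8 = -1.5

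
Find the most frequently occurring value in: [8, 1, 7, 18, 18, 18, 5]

18

Step 1: Count the frequency of each value:
  1: appears 1 time(s)
  5: appears 1 time(s)
  7: appears 1 time(s)
  8: appears 1 time(s)
  18: appears 3 time(s)
Step 2: The value 18 appears most frequently (3 times).
Step 3: Mode = 18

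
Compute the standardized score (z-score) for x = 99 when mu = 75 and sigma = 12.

2

Step 1: Recall the z-score formula: z = (x - mu) / sigma
Step 2: Substitute values: z = (99 - 75) / 12
Step 3: z = 24 / 12 = 2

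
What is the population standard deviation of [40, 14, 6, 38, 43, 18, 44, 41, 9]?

15.0366

Step 1: Compute the mean: 28.1111
Step 2: Sum of squared deviations from the mean: 2034.8889
Step 3: Population variance = 2034.8889 / 9 = 226.0988
Step 4: Standard deviation = sqrt(226.0988) = 15.0366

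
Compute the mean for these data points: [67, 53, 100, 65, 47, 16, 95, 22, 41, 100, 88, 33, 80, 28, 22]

57.1333

Step 1: Sum all values: 67 + 53 + 100 + 65 + 47 + 16 + 95 + 22 + 41 + 100 + 88 + 33 + 80 + 28 + 22 = 857
Step 2: Count the number of values: n = 15
Step 3: Mean = sum / n = 857 / 15 = 57.1333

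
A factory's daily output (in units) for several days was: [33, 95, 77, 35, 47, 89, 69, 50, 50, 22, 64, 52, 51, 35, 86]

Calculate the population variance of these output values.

462

Step 1: Compute the mean: (33 + 95 + 77 + 35 + 47 + 89 + 69 + 50 + 50 + 22 + 64 + 52 + 51 + 35 + 86) / 15 = 57
Step 2: Compute squared deviations from the mean:
  (33 - 57)^2 = 576
  (95 - 57)^2 = 1444
  (77 - 57)^2 = 400
  (35 - 57)^2 = 484
  (47 - 57)^2 = 100
  (89 - 57)^2 = 1024
  (69 - 57)^2 = 144
  (50 - 57)^2 = 49
  (50 - 57)^2 = 49
  (22 - 57)^2 = 1225
  (64 - 57)^2 = 49
  (52 - 57)^2 = 25
  (51 - 57)^2 = 36
  (35 - 57)^2 = 484
  (86 - 57)^2 = 841
Step 3: Sum of squared deviations = 6930
Step 4: Population variance = 6930 / 15 = 462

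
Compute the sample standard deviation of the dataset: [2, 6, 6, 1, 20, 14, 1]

7.267

Step 1: Compute the mean: 7.1429
Step 2: Sum of squared deviations from the mean: 316.8571
Step 3: Sample variance = 316.8571 / 6 = 52.8095
Step 4: Standard deviation = sqrt(52.8095) = 7.267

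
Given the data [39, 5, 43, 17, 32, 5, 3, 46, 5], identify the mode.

5

Step 1: Count the frequency of each value:
  3: appears 1 time(s)
  5: appears 3 time(s)
  17: appears 1 time(s)
  32: appears 1 time(s)
  39: appears 1 time(s)
  43: appears 1 time(s)
  46: appears 1 time(s)
Step 2: The value 5 appears most frequently (3 times).
Step 3: Mode = 5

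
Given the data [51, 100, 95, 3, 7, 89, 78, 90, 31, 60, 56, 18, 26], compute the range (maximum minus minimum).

97

Step 1: Identify the maximum value: max = 100
Step 2: Identify the minimum value: min = 3
Step 3: Range = max - min = 100 - 3 = 97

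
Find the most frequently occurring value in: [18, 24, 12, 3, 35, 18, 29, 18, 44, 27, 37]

18

Step 1: Count the frequency of each value:
  3: appears 1 time(s)
  12: appears 1 time(s)
  18: appears 3 time(s)
  24: appears 1 time(s)
  27: appears 1 time(s)
  29: appears 1 time(s)
  35: appears 1 time(s)
  37: appears 1 time(s)
  44: appears 1 time(s)
Step 2: The value 18 appears most frequently (3 times).
Step 3: Mode = 18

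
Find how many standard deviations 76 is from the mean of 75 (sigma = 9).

0.1111

Step 1: Recall the z-score formula: z = (x - mu) / sigma
Step 2: Substitute values: z = (76 - 75) / 9
Step 3: z = 1 / 9 = 0.1111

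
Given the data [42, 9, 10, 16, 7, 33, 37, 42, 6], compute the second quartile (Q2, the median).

16

Step 1: Sort the data: [6, 7, 9, 10, 16, 33, 37, 42, 42]
Step 2: n = 9
Step 3: Q2 is the median. Since n is odd, it is the middle value at position 5: 16
Step 4: Q2 = 16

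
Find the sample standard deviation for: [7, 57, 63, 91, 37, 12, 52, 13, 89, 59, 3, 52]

30.4466

Step 1: Compute the mean: 44.5833
Step 2: Sum of squared deviations from the mean: 10196.9167
Step 3: Sample variance = 10196.9167 / 11 = 926.9924
Step 4: Standard deviation = sqrt(926.9924) = 30.4466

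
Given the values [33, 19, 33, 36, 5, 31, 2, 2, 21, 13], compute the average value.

19.5

Step 1: Sum all values: 33 + 19 + 33 + 36 + 5 + 31 + 2 + 2 + 21 + 13 = 195
Step 2: Count the number of values: n = 10
Step 3: Mean = sum / n = 195 / 10 = 19.5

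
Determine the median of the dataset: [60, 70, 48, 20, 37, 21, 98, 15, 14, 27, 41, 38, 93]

38

Step 1: Sort the data in ascending order: [14, 15, 20, 21, 27, 37, 38, 41, 48, 60, 70, 93, 98]
Step 2: The number of values is n = 13.
Step 3: Since n is odd, the median is the middle value at position 7: 38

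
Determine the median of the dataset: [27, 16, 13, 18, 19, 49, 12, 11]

17

Step 1: Sort the data in ascending order: [11, 12, 13, 16, 18, 19, 27, 49]
Step 2: The number of values is n = 8.
Step 3: Since n is even, the median is the average of positions 4 and 5:
  Median = (16 + 18) / 2 = 17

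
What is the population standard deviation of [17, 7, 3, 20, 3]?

7.1554

Step 1: Compute the mean: 10
Step 2: Sum of squared deviations from the mean: 256
Step 3: Population variance = 256 / 5 = 51.2
Step 4: Standard deviation = sqrt(51.2) = 7.1554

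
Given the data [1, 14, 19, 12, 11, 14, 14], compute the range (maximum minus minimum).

18

Step 1: Identify the maximum value: max = 19
Step 2: Identify the minimum value: min = 1
Step 3: Range = max - min = 19 - 1 = 18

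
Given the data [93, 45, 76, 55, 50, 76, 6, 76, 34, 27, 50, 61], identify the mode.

76

Step 1: Count the frequency of each value:
  6: appears 1 time(s)
  27: appears 1 time(s)
  34: appears 1 time(s)
  45: appears 1 time(s)
  50: appears 2 time(s)
  55: appears 1 time(s)
  61: appears 1 time(s)
  76: appears 3 time(s)
  93: appears 1 time(s)
Step 2: The value 76 appears most frequently (3 times).
Step 3: Mode = 76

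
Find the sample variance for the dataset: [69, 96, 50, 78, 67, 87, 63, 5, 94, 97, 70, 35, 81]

694.9231

Step 1: Compute the mean: (69 + 96 + 50 + 78 + 67 + 87 + 63 + 5 + 94 + 97 + 70 + 35 + 81) / 13 = 68.6154
Step 2: Compute squared deviations from the mean:
  (69 - 68.6154)^2 = 0.1479
  (96 - 68.6154)^2 = 749.9172
  (50 - 68.6154)^2 = 346.5325
  (78 - 68.6154)^2 = 88.071
  (67 - 68.6154)^2 = 2.6095
  (87 - 68.6154)^2 = 337.9941
  (63 - 68.6154)^2 = 31.5325
  (5 - 68.6154)^2 = 4046.9172
  (94 - 68.6154)^2 = 644.3787
  (97 - 68.6154)^2 = 805.6864
  (70 - 68.6154)^2 = 1.9172
  (35 - 68.6154)^2 = 1129.9941
  (81 - 68.6154)^2 = 153.3787
Step 3: Sum of squared deviations = 8339.0769
Step 4: Sample variance = 8339.0769 / 12 = 694.9231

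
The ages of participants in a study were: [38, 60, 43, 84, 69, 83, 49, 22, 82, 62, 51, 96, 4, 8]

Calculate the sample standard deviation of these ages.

28.64

Step 1: Compute the mean: 53.6429
Step 2: Sum of squared deviations from the mean: 10663.2143
Step 3: Sample variance = 10663.2143 / 13 = 820.2473
Step 4: Standard deviation = sqrt(820.2473) = 28.64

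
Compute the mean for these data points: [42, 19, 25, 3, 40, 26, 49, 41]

30.625

Step 1: Sum all values: 42 + 19 + 25 + 3 + 40 + 26 + 49 + 41 = 245
Step 2: Count the number of values: n = 8
Step 3: Mean = sum / n = 245 / 8 = 30.625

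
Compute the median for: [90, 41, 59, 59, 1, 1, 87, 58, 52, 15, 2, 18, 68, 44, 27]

44

Step 1: Sort the data in ascending order: [1, 1, 2, 15, 18, 27, 41, 44, 52, 58, 59, 59, 68, 87, 90]
Step 2: The number of values is n = 15.
Step 3: Since n is odd, the median is the middle value at position 8: 44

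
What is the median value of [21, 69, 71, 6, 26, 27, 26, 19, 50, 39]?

26.5

Step 1: Sort the data in ascending order: [6, 19, 21, 26, 26, 27, 39, 50, 69, 71]
Step 2: The number of values is n = 10.
Step 3: Since n is even, the median is the average of positions 5 and 6:
  Median = (26 + 27) / 2 = 26.5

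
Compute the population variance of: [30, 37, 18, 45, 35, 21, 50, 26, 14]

132.4444

Step 1: Compute the mean: (30 + 37 + 18 + 45 + 35 + 21 + 50 + 26 + 14) / 9 = 30.6667
Step 2: Compute squared deviations from the mean:
  (30 - 30.6667)^2 = 0.4444
  (37 - 30.6667)^2 = 40.1111
  (18 - 30.6667)^2 = 160.4444
  (45 - 30.6667)^2 = 205.4444
  (35 - 30.6667)^2 = 18.7778
  (21 - 30.6667)^2 = 93.4444
  (50 - 30.6667)^2 = 373.7778
  (26 - 30.6667)^2 = 21.7778
  (14 - 30.6667)^2 = 277.7778
Step 3: Sum of squared deviations = 1192
Step 4: Population variance = 1192 / 9 = 132.4444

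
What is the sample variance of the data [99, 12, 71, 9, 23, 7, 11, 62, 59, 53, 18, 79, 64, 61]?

931.6703

Step 1: Compute the mean: (99 + 12 + 71 + 9 + 23 + 7 + 11 + 62 + 59 + 53 + 18 + 79 + 64 + 61) / 14 = 44.8571
Step 2: Compute squared deviations from the mean:
  (99 - 44.8571)^2 = 2931.449
  (12 - 44.8571)^2 = 1079.5918
  (71 - 44.8571)^2 = 683.449
  (9 - 44.8571)^2 = 1285.7347
  (23 - 44.8571)^2 = 477.7347
  (7 - 44.8571)^2 = 1433.1633
  (11 - 44.8571)^2 = 1146.3061
  (62 - 44.8571)^2 = 293.8776
  (59 - 44.8571)^2 = 200.0204
  (53 - 44.8571)^2 = 66.3061
  (18 - 44.8571)^2 = 721.3061
  (79 - 44.8571)^2 = 1165.7347
  (64 - 44.8571)^2 = 366.449
  (61 - 44.8571)^2 = 260.5918
Step 3: Sum of squared deviations = 12111.7143
Step 4: Sample variance = 12111.7143 / 13 = 931.6703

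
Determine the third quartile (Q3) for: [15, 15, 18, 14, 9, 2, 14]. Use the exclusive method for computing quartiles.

15

Step 1: Sort the data: [2, 9, 14, 14, 15, 15, 18]
Step 2: n = 7
Step 3: Using the exclusive quartile method:
  Q1 = 9
  Q2 (median) = 14
  Q3 = 15
  IQR = Q3 - Q1 = 15 - 9 = 6
Step 4: Q3 = 15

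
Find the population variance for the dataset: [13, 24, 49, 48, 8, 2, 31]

300.5714

Step 1: Compute the mean: (13 + 24 + 49 + 48 + 8 + 2 + 31) / 7 = 25
Step 2: Compute squared deviations from the mean:
  (13 - 25)^2 = 144
  (24 - 25)^2 = 1
  (49 - 25)^2 = 576
  (48 - 25)^2 = 529
  (8 - 25)^2 = 289
  (2 - 25)^2 = 529
  (31 - 25)^2 = 36
Step 3: Sum of squared deviations = 2104
Step 4: Population variance = 2104 / 7 = 300.5714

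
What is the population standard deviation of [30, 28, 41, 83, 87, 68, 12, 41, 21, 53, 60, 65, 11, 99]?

27.2147

Step 1: Compute the mean: 49.9286
Step 2: Sum of squared deviations from the mean: 10368.9286
Step 3: Population variance = 10368.9286 / 14 = 740.6378
Step 4: Standard deviation = sqrt(740.6378) = 27.2147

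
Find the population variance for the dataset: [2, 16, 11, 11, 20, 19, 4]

42.1224

Step 1: Compute the mean: (2 + 16 + 11 + 11 + 20 + 19 + 4) / 7 = 11.8571
Step 2: Compute squared deviations from the mean:
  (2 - 11.8571)^2 = 97.1633
  (16 - 11.8571)^2 = 17.1633
  (11 - 11.8571)^2 = 0.7347
  (11 - 11.8571)^2 = 0.7347
  (20 - 11.8571)^2 = 66.3061
  (19 - 11.8571)^2 = 51.0204
  (4 - 11.8571)^2 = 61.7347
Step 3: Sum of squared deviations = 294.8571
Step 4: Population variance = 294.8571 / 7 = 42.1224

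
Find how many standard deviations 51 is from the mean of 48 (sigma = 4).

0.75

Step 1: Recall the z-score formula: z = (x - mu) / sigma
Step 2: Substitute values: z = (51 - 48) / 4
Step 3: z = 3 / 4 = 0.75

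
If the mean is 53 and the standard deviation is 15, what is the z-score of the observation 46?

-0.4667

Step 1: Recall the z-score formula: z = (x - mu) / sigma
Step 2: Substitute values: z = (46 - 53) / 15
Step 3: z = -7 / 15 = -0.4667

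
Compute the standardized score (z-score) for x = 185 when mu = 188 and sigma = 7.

-0.4286

Step 1: Recall the z-score formula: z = (x - mu) / sigma
Step 2: Substitute values: z = (185 - 188) / 7
Step 3: z = -3 / 7 = -0.4286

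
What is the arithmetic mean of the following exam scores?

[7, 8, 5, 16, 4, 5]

7.5

Step 1: Sum all values: 7 + 8 + 5 + 16 + 4 + 5 = 45
Step 2: Count the number of values: n = 6
Step 3: Mean = sum / n = 45 / 6 = 7.5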